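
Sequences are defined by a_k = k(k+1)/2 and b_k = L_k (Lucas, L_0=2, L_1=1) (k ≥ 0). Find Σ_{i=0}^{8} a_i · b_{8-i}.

This is [x^8] in the product of the two ordinary generating functions.
Σ = 0·47 + 1·29 + 3·18 + 6·11 + 10·7 + 15·4 + 21·3 + 28·1 + 36·2 = 442.

442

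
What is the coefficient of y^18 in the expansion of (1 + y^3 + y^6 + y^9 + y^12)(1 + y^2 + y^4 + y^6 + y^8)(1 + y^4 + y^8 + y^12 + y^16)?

7

(1 + y^3 + y^6 + y^9 + y^12) has coefficients 1,0,0,1,0,0,1,0,0,1,0,0,1 for degrees 0…12.
(1 + y^2 + y^4 + y^6 + y^8) has coefficients 1,0,1,0,1,0,1,0,1,0,0,0,0,0,0,0,0,0,0 for degrees 0…18.
Finally multiplying by (1 + y^4 + y^8 + y^12 + y^16), the product of all factors after the first has coefficients 1,0,1,0,2,0,2,0,3,0,2,0,3,0,2,0,3,0,2 for degrees 0…18.
[y^18] = 1·2 + 1·0 + 1·3 + 1·0 + 1·2 = 7.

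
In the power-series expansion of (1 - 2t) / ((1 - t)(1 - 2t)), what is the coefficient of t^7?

Partial fractions give a closed form: a_n = (1)·1^n.
At n = 7: a_7 = 1.

1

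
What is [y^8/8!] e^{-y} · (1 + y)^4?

641

The EGF product rule gives c_8 = Σ_{k_1+k_2=8} C(8; k_1,k_2) · ∏ g_i(k_i), where e^{-y} gives (-1)^k; (1+y)^4 gives the falling factorial (4)_k.
g_1(k) for k = 0…8: 1, -1, 1, -1, 1, -1, 1, -1, 1.
g_2(k) for k = 0…8: 1, 4, 12, 24, 24, 0, 0, 0, 0.
c_8 = Σ_k C(8,k)·g_1(k)·g_2(8−k) = 70·1·24 + 56·(-1)·24 + 28·1·12 + 8·(-1)·4 + 1·1·1 = 1680 − 1344 + 336 − 32 + 1 = 641.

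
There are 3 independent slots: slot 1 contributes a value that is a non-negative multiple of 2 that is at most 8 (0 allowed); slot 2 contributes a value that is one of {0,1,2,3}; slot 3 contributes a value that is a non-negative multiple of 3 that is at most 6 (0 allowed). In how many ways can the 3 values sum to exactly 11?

5

The generating function for the choices is (1 + x² + x⁴ + x⁶ + x⁸)·(1 + x + x² + x³)·(1 + x³ + x⁶); the count is [x¹¹].
(1 + x² + x⁴ + x⁶ + x⁸) has coefficients 1,0,1,0,1,0,1,0,1 for degrees 0…8.
(1 + x + x² + x³) has coefficients 1,1,1,1,0,0,0,0,0,0,0,0 for degrees 0…11.
Finally multiplying by (1 + x³ + x⁶), the product of all factors after the first has coefficients 1,1,1,2,1,1,2,1,1,1,0,0 for degrees 0…11.
[x¹¹] = 1·0 + 1·1 + 1·1 + 1·1 + 1·2 = 5.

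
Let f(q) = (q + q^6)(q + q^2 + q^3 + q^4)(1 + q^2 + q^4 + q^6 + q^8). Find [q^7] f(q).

3

(q + q^6) has coefficients 0,1,0,0,0,0,1 for degrees 0…6.
(q + q^2 + q^3 + q^4) has coefficients 0,1,1,1,1,0,0,0 for degrees 0…7.
Finally multiplying by (1 + q^2 + q^4 + q^6 + q^8), the product of all factors after the first has coefficients 0,1,1,2,2,2,2,2 for degrees 0…7.
[q^7] = 1·2 + 1·1 = 3.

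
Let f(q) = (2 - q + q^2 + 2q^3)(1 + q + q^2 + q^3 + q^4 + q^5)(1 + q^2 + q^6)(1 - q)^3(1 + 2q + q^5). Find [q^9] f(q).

(2 - q + q^2 + 2q^3) has coefficients 2,-1,1,2 for degrees 0…3.
(1 + q + q^2 + q^3 + q^4 + q^5) has coefficients 1,1,1,1,1,1,0,0,0,0 for degrees 0…9.
Multiplying by (1 + q^2 + q^6) gives running coefficients 1,1,2,2,2,2,2,2,1,1 for degrees 0…9.
Multiplying by (1 - q)^3 gives running coefficients 1,-2,2,-2,1,0,0,0,-1,2 for degrees 0…9.
Finally multiplying by (1 + 2q + q^5), the product of all factors after the first has coefficients 1,0,-2,2,-3,3,-2,2,-3,1 for degrees 0…9.
[q^9] = 2·1 − 1·(-3) + 1·2 + 2·(-2) = 3.

3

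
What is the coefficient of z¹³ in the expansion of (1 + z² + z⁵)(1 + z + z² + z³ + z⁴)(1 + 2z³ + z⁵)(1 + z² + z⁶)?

12

(1 + z² + z⁵) has coefficients 1,0,1,0,0,1 for degrees 0…5.
(1 + z + z² + z³ + z⁴) has coefficients 1,1,1,1,1,0,0,0,0,0,0,0,0,0 for degrees 0…13.
Multiplying by (1 + 2z³ + z⁵) gives running coefficients 1,1,1,3,3,3,3,3,1,1,0,0,0,0 for degrees 0…13.
Finally multiplying by (1 + z² + z⁶), the product of all factors after the first has coefficients 1,1,2,4,4,6,7,7,5,7,4,4,3,3 for degrees 0…13.
[z¹³] = 1·3 + 1·4 + 1·5 = 12.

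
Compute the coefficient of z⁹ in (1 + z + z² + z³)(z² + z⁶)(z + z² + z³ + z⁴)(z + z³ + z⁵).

10

(1 + z + z² + z³) has coefficients 1,1,1,1 for degrees 0…3.
(z² + z⁶) has coefficients 0,0,1,0,0,0,1,0,0,0 for degrees 0…9.
Multiplying by (z + z² + z³ + z⁴) gives running coefficients 0,0,0,1,1,1,1,1,1,1 for degrees 0…9.
Finally multiplying by (z + z³ + z⁵), the product of all factors after the first has coefficients 0,0,0,0,1,1,2,2,3,3 for degrees 0…9.
[z⁹] = 1·3 + 1·3 + 1·2 + 1·2 = 10.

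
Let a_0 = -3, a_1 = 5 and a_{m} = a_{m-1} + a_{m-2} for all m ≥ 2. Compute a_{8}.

66

The ordinary generating function has denominator 1 - y - y^2.
Iterating the recurrence: a_0,…,a_{8} = -3, 5, 2, 7, 9, 16, 25, 41, 66.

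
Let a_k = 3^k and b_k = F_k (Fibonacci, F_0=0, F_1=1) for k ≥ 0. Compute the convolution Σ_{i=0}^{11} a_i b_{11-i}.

This is [x^11] in the product of the two ordinary generating functions.
Σ = 1·89 + 3·55 + 9·34 + 27·21 + 81·13 + 243·8 + 729·5 + 2187·3 + 6561·2 + 19683·1 + 59049·1 + 177147·0 = 106184.

106184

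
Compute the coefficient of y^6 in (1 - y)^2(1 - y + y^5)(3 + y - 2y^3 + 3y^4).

6

(1 - y)^2 has coefficients 1,-2,1 for degrees 0…2.
(1 - y + y^5) has coefficients 1,-1,0,0,0,1,0 for degrees 0…6.
Finally multiplying by (3 + y - 2y^3 + 3y^4), the product of all factors after the first has coefficients 3,-2,-1,-2,5,0,1 for degrees 0…6.
[y^6] = 1·1 − 2·0 + 1·5 = 6.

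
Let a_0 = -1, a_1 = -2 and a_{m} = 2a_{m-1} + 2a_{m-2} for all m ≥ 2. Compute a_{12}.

The ordinary generating function has denominator 1 - 2q - 2q^2.
Iterating the recurrence: a_0,…,a_{12} = -1, -2, -6, -16, -44, -120, -328, -896, -2448, -6688, -18272, -49920, -136384.

-136384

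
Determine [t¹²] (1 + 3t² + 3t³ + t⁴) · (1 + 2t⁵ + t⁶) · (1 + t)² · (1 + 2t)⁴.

(1 + 3t² + 3t³ + t⁴) has coefficients 1,0,3,3,1 for degrees 0…4.
(1 + 2t⁵ + t⁶) has coefficients 1,0,0,0,0,2,1,0,0,0,0,0,0 for degrees 0…12.
Multiplying by (1 + t)² gives running coefficients 1,2,1,0,0,2,5,4,1,0,0,0,0 for degrees 0…12.
Finally multiplying by (1 + 2t)⁴, the product of all factors after the first has coefficients 1,10,41,88,104,66,37,92,217,296,232,96,16 for degrees 0…12.
[t¹²] = 1·16 + 3·232 + 3·296 + 1·217 = 1817.

1817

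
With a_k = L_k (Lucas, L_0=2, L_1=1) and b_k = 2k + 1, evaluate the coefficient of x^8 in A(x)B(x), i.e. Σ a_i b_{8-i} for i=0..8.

496

The convolution is the t^8 coefficient of A(t)B(t).
Σ = 2·17 + 1·15 + 3·13 + 4·11 + 7·9 + 11·7 + 18·5 + 29·3 + 47·1 = 496.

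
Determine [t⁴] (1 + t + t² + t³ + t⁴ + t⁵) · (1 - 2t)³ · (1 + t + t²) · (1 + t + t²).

(1 + t + t² + t³ + t⁴ + t⁵) has coefficients 1,1,1,1,1 for degrees 0…4.
(1 - 2t)³ has coefficients 1,-6,12,-8,0 for degrees 0…4.
Multiplying by (1 + t + t²) gives running coefficients 1,-5,7,-2,4 for degrees 0…4.
Finally multiplying by (1 + t + t²), the product of all factors after the first has coefficients 1,-4,3,0,9 for degrees 0…4.
[t⁴] = 1·9 + 1·0 + 1·3 + 1·(-4) + 1·1 = 9.

9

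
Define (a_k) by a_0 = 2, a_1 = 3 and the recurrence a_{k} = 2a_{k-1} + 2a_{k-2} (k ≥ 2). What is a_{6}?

536

The ordinary generating function has denominator 1 - 2x - 2x^2.
Iterating the recurrence: a_0,…,a_{6} = 2, 3, 10, 26, 72, 196, 536.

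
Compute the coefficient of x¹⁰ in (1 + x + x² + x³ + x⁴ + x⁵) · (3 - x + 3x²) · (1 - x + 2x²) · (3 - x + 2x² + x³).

7

(1 + x + x² + x³ + x⁴ + x⁵) has coefficients 1,1,1,1,1,1 for degrees 0…5.
(3 - x + 3x²) has coefficients 3,-1,3,0,0,0,0,0,0,0,0 for degrees 0…10.
Multiplying by (1 - x + 2x²) gives running coefficients 3,-4,10,-5,6,0,0,0,0,0,0 for degrees 0…10.
Finally multiplying by (3 - x + 2x² + x³), the product of all factors after the first has coefficients 9,-15,40,-30,39,-6,7,6,0,0,0 for degrees 0…10.
[x¹⁰] = 1·0 + 1·0 + 1·0 + 1·6 + 1·7 + 1·(-6) = 7.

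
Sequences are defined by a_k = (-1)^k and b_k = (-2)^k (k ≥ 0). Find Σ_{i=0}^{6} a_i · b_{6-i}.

This is [x^6] in the product of the two ordinary generating functions.
Σ = 1·64 − 1·(-32) + 1·16 − 1·(-8) + 1·4 − 1·(-2) + 1·1 = 127.

127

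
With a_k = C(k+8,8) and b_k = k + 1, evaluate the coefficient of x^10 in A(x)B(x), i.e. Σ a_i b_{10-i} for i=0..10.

184756

The convolution is the x^10 coefficient of A(x)B(x).
Σ = 1·11 + 9·10 + 45·9 + 165·8 + 495·7 + 1287·6 + 3003·5 + 6435·4 + 12870·3 + 24310·2 + 43758·1 = 184756.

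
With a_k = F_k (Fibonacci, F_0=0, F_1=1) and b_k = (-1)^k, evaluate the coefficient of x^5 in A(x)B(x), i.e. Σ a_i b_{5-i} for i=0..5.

The convolution is the x^5 coefficient of A(x)B(x).
Σ = 0·(-1) + 1·1 + 1·(-1) + 2·1 + 3·(-1) + 5·1 = 4.

4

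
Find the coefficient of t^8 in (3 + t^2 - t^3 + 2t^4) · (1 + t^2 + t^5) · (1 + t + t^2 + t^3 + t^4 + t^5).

(3 + t^2 - t^3 + 2t^4) has coefficients 3,0,1,-1,2 for degrees 0…4.
(1 + t^2 + t^5) has coefficients 1,0,1,0,0,1,0,0,0 for degrees 0…8.
Finally multiplying by (1 + t + t^2 + t^3 + t^4 + t^5), the product of all factors after the first has coefficients 1,1,2,2,2,3,2,2,1 for degrees 0…8.
[t^8] = 3·1 + 1·2 − 1·3 + 2·2 = 6.

6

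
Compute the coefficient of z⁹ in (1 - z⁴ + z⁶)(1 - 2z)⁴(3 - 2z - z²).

(1 - z⁴ + z⁶) has coefficients 1,0,0,0,-1,0,1 for degrees 0…6.
(1 - 2z)⁴ has coefficients 1,-8,24,-32,16,0,0,0,0,0 for degrees 0…9.
Finally multiplying by (3 - 2z - z²), the product of all factors after the first has coefficients 3,-26,87,-136,88,0,-16,0,0,0 for degrees 0…9.
[z⁹] = 1·0 − 1·0 + 1·(-136) = -136.

-136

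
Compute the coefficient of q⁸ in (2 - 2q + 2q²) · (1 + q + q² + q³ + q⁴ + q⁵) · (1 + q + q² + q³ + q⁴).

6

(2 - 2q + 2q²) has coefficients 2,-2,2 for degrees 0…2.
(1 + q + q² + q³ + q⁴ + q⁵) has coefficients 1,1,1,1,1,1,0,0,0 for degrees 0…8.
Finally multiplying by (1 + q + q² + q³ + q⁴), the product of all factors after the first has coefficients 1,2,3,4,5,5,4,3,2 for degrees 0…8.
[q⁸] = 2·2 − 2·3 + 2·4 = 6.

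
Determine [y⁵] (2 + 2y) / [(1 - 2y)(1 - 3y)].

Partial fractions give a closed form: a_n = (-6)·2^n + (8)·3^n.
At n = 5: a_5 = 1752.

1752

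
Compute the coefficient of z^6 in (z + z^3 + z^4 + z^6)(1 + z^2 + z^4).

(z + z^3 + z^4 + z^6) has coefficients 0,1,0,1,1,0,1 for degrees 0…6.
(1 + z^2 + z^4) has coefficients 1,0,1,0,1,0,0 for degrees 0…6.
[z^6] = 1·0 + 1·0 + 1·1 + 1·1 = 2.

2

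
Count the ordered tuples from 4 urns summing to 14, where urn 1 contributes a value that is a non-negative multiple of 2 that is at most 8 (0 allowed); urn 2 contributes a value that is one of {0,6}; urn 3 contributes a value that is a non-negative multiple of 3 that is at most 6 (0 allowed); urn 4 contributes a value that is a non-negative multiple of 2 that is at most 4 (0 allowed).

The generating function for the choices is (1 + q^2 + q^4 + q^6 + q^8)·(1 + q^6)·(1 + q^3 + q^6)·(1 + q^2 + q^4); the count is [q^14].
(1 + q^2 + q^4 + q^6 + q^8) has coefficients 1,0,1,0,1,0,1,0,1 for degrees 0…8.
(1 + q^6) has coefficients 1,0,0,0,0,0,1,0,0,0,0,0,0,0,0 for degrees 0…14.
Multiplying by (1 + q^3 + q^6) gives running coefficients 1,0,0,1,0,0,2,0,0,1,0,0,1,0,0 for degrees 0…14.
Finally multiplying by (1 + q^2 + q^4), the product of all factors after the first has coefficients 1,0,1,1,1,1,2,1,2,1,2,1,1,1,1 for degrees 0…14.
[q^14] = 1·1 + 1·1 + 1·2 + 1·2 + 1·2 = 8.

8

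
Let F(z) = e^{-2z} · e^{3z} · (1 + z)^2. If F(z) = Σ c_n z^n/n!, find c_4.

The EGF product rule gives c_4 = Σ_{k_1+k_2+k_3=4} C(4; k_1,k_2,k_3) · ∏ g_i(k_i), where e^{-2z} gives (-2)^k; e^{3z} gives (3)^k; (1+z)^2 gives the falling factorial (2)_k.
g_1(k) for k = 0…4: 1, -2, 4, -8, 16.
g_2(k) for k = 0…4: 1, 3, 9, 27, 81.
g_3(k) for k = 0…4: 1, 2, 2, 0, 0.
First combine the last two factors: h(k) = Σ_j C(k,j)·g_2(j)·g_3(k−j) for k = 0…4: 1, 5, 23, 99, 405.
c_4 = Σ_k C(4,k)·g_1(k)·h(4−k) = 1·1·405 + 4·(-2)·99 + 6·4·23 + 4·(-8)·5 + 1·16·1 = 405 − 792 + 552 − 160 + 16 = 21.

21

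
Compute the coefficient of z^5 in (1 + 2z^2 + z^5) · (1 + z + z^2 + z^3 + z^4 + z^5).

(1 + 2z^2 + z^5) has coefficients 1,0,2,0,0,1 for degrees 0…5.
(1 + z + z^2 + z^3 + z^4 + z^5) has coefficients 1,1,1,1,1,1 for degrees 0…5.
[z^5] = 1·1 + 2·1 + 1·1 = 4.

4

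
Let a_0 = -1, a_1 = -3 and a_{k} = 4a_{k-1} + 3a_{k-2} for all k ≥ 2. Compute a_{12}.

The ordinary generating function has denominator 1 - 4t - 3t^2.
Iterating the recurrence: a_0,…,a_{12} = -1, -3, -15, -69, -321, -1491, -6927, -32181, -149505, -694563, -3226767, -14990757, -69643329.

-69643329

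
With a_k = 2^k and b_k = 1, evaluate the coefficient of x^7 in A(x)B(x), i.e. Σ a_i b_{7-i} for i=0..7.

The convolution is the t^7 coefficient of A(t)B(t).
Σ = 1·1 + 2·1 + 4·1 + 8·1 + 16·1 + 32·1 + 64·1 + 128·1 = 255.

255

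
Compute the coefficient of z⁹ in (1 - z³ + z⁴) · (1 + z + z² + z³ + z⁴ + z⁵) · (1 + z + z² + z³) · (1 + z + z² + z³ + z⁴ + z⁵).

(1 - z³ + z⁴) has coefficients 1,0,0,-1,1 for degrees 0…4.
(1 + z + z² + z³ + z⁴ + z⁵) has coefficients 1,1,1,1,1,1,0,0,0,0 for degrees 0…9.
Multiplying by (1 + z + z² + z³) gives running coefficients 1,2,3,4,4,4,3,2,1,0 for degrees 0…9.
Finally multiplying by (1 + z + z² + z³ + z⁴ + z⁵), the product of all factors after the first has coefficients 1,3,6,10,14,18,20,20,18,14 for degrees 0…9.
[z⁹] = 1·14 − 1·20 + 1·18 = 12.

12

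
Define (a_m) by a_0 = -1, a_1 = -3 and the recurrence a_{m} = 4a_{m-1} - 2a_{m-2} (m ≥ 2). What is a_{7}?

-4616

The ordinary generating function has denominator 1 - 4x + 2x^2.
Iterating the recurrence: a_0,…,a_{7} = -1, -3, -10, -34, -116, -396, -1352, -4616.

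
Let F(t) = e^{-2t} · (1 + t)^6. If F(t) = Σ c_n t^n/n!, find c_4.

-56

The EGF product rule gives c_4 = Σ_{k_1+k_2=4} C(4; k_1,k_2) · ∏ g_i(k_i), where e^{-2t} gives (-2)^k; (1+t)^6 gives the falling factorial (6)_k.
g_1(k) for k = 0…4: 1, -2, 4, -8, 16.
g_2(k) for k = 0…4: 1, 6, 30, 120, 360.
c_4 = Σ_k C(4,k)·g_1(k)·g_2(4−k) = 1·1·360 + 4·(-2)·120 + 6·4·30 + 4·(-8)·6 + 1·16·1 = 360 − 960 + 720 − 192 + 16 = -56.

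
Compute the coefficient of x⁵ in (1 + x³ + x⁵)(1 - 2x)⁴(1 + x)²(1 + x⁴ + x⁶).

4

(1 + x³ + x⁵) has coefficients 1,0,0,1,0,1 for degrees 0…5.
(1 - 2x)⁴ has coefficients 1,-8,24,-32,16,0 for degrees 0…5.
Multiplying by (1 + x)² gives running coefficients 1,-6,9,8,-24,0 for degrees 0…5.
Finally multiplying by (1 + x⁴ + x⁶), the product of all factors after the first has coefficients 1,-6,9,8,-23,-6 for degrees 0…5.
[x⁵] = 1·(-6) + 1·9 + 1·1 = 4.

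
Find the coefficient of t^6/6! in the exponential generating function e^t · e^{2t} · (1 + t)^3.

15633

The EGF product rule gives c_6 = Σ_{k_1+k_2+k_3=6} C(6; k_1,k_2,k_3) · ∏ g_i(k_i), where e^t gives (1)^k; e^{2t} gives (2)^k; (1+t)^3 gives the falling factorial (3)_k.
g_1(k) for k = 0…6: 1, 1, 1, 1, 1, 1, 1.
g_2(k) for k = 0…6: 1, 2, 4, 8, 16, 32, 64.
g_3(k) for k = 0…6: 1, 3, 6, 6, 0, 0, 0.
First combine the last two factors: h(k) = Σ_j C(k,j)·g_2(j)·g_3(k−j) for k = 0…6: 1, 5, 22, 86, 304, 992, 3040.
c_6 = Σ_k C(6,k)·g_1(k)·h(6−k) = 1·1·3040 + 6·1·992 + 15·1·304 + 20·1·86 + 15·1·22 + 6·1·5 + 1·1·1 = 3040 + 5952 + 4560 + 1720 + 330 + 30 + 1 = 15633.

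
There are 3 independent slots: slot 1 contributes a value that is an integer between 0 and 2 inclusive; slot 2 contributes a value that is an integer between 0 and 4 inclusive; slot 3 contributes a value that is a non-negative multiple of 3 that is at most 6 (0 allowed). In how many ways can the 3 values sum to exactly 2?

The generating function for the choices is (1 + y + y²)·(1 + y + y² + y³ + y⁴)·(1 + y³ + y⁶); the count is [y²].
(1 + y + y²) has coefficients 1,1,1 for degrees 0…2.
(1 + y + y² + y³ + y⁴) has coefficients 1,1,1 for degrees 0…2.
Finally multiplying by (1 + y³ + y⁶), the product of all factors after the first has coefficients 1,1,1 for degrees 0…2.
[y²] = 1·1 + 1·1 + 1·1 = 3.

3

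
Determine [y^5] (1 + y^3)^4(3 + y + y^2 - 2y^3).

(1 + y^3)^4 has coefficients 1,0,0,4,0,0 for degrees 0…5.
(3 + y + y^2 - 2y^3) has coefficients 3,1,1,-2,0,0 for degrees 0…5.
[y^5] = 1·0 + 4·1 = 4.

4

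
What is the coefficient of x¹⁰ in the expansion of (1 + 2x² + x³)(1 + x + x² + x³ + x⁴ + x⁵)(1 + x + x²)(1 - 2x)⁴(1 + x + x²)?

(1 + 2x² + x³) has coefficients 1,0,2,1 for degrees 0…3.
(1 + x + x² + x³ + x⁴ + x⁵) has coefficients 1,1,1,1,1,1,0,0,0,0,0 for degrees 0…10.
Multiplying by (1 + x + x²) gives running coefficients 1,2,3,3,3,3,2,1,0,0,0 for degrees 0…10.
Multiplying by (1 - 2x)⁴ gives running coefficients 1,-6,11,-5,3,-13,2,9,-8,8,0 for degrees 0…10.
Finally multiplying by (1 + x + x²), the product of all factors after the first has coefficients 1,-5,6,0,9,-15,-8,-2,3,9,0 for degrees 0…10.
[x¹⁰] = 1·0 + 2·3 + 1·(-2) = 4.

4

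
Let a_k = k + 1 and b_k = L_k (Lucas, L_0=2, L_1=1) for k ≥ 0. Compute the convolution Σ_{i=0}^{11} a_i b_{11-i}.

This is [x^11] in the product of the two ordinary generating functions.
Σ = 1·199 + 2·123 + 3·76 + 4·47 + 5·29 + 6·18 + 7·11 + 8·7 + 9·4 + 10·3 + 11·1 + 12·2 = 1348.

1348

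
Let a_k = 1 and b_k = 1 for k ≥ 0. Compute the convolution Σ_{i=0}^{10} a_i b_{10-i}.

11

The convolution is the t^10 coefficient of A(t)B(t).
Σ = 1·1 + 1·1 + 1·1 + 1·1 + 1·1 + 1·1 + 1·1 + 1·1 + 1·1 + 1·1 + 1·1 = 11.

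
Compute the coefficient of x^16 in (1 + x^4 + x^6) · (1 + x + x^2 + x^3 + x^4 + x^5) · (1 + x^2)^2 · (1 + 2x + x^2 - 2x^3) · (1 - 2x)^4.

(1 + x^4 + x^6) has coefficients 1,0,0,0,1,0,1 for degrees 0…6.
(1 + x + x^2 + x^3 + x^4 + x^5) has coefficients 1,1,1,1,1,1,0,0,0,0,0,0,0,0,0,0,0 for degrees 0…16.
Multiplying by (1 + x^2)^2 gives running coefficients 1,1,3,3,4,4,3,3,1,1,0,0,0,0,0,0,0 for degrees 0…16.
Multiplying by (1 + 2x + x^2 - 2x^3) gives running coefficients 1,3,6,8,11,9,9,5,2,0,-3,-1,-2,0,0,0,0 for degrees 0…16.
Finally multiplying by (1 - 2x)^4, the product of all factors after the first has coefficients 1,-5,6,0,11,-31,41,-75,66,-40,29,39,-34,88,-64,48,-32 for degrees 0…16.
[x^16] = 1·(-32) + 1·(-34) + 1·29 = -37.

-37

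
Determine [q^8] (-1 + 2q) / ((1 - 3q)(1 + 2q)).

Partial fractions give a closed form: a_n = (-1/5)·3^n + (-4/5)·(-2)^n.
At n = 8: a_8 = -1517.

-1517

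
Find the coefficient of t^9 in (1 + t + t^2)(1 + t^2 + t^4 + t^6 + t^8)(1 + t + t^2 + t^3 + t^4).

7

(1 + t + t^2) has coefficients 1,1,1 for degrees 0…2.
(1 + t^2 + t^4 + t^6 + t^8) has coefficients 1,0,1,0,1,0,1,0,1,0 for degrees 0…9.
Finally multiplying by (1 + t + t^2 + t^3 + t^4), the product of all factors after the first has coefficients 1,1,2,2,3,2,3,2,3,2 for degrees 0…9.
[t^9] = 1·2 + 1·3 + 1·2 = 7.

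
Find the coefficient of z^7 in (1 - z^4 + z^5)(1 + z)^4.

(1 - z^4 + z^5) has coefficients 1,0,0,0,-1,1 for degrees 0…5.
(1 + z)^4 has coefficients 1,4,6,4,1,0,0,0 for degrees 0…7.
[z^7] = 1·0 − 1·4 + 1·6 = 2.

2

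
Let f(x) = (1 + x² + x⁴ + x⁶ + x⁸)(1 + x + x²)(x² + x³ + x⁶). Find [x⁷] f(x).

(1 + x² + x⁴ + x⁶ + x⁸) has coefficients 1,0,1,0,1,0,1,0 for degrees 0…7.
(1 + x + x²) has coefficients 1,1,1,0,0,0,0,0 for degrees 0…7.
Finally multiplying by (x² + x³ + x⁶), the product of all factors after the first has coefficients 0,0,1,2,2,1,1,1 for degrees 0…7.
[x⁷] = 1·1 + 1·1 + 1·2 + 1·0 = 4.

4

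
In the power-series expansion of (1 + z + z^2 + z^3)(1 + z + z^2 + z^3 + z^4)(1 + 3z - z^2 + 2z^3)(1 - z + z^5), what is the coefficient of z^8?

(1 + z + z^2 + z^3) has coefficients 1,1,1,1 for degrees 0…3.
(1 + z + z^2 + z^3 + z^4) has coefficients 1,1,1,1,1,0,0,0,0 for degrees 0…8.
Multiplying by (1 + 3z - z^2 + 2z^3) gives running coefficients 1,4,3,5,5,4,1,2,0 for degrees 0…8.
Finally multiplying by (1 - z + z^5), the product of all factors after the first has coefficients 1,3,-1,2,0,0,1,4,3 for degrees 0…8.
[z^8] = 1·3 + 1·4 + 1·1 + 1·0 = 8.

8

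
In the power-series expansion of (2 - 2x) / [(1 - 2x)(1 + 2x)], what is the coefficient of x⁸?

The denominator gives the recurrence a_n = 4a_(n−2) for n ≥ 2; the numerator fixes a_0 = 2, a_1 = -2.
Iterating: 2, -2, 8, -8, 32, -32, 128, -128, 512, so a_8 = 512.

512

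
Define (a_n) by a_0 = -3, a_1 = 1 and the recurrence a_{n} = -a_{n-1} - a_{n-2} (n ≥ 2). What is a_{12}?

The ordinary generating function has denominator 1 + z + z^2.
Iterating the recurrence: a_0,…,a_{12} = -3, 1, 2, -3, 1, 2, -3, 1, 2, -3, 1, 2, -3.

-3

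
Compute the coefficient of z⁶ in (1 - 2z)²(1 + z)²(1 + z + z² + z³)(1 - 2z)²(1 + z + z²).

-20

(1 - 2z)² has coefficients 1,-4,4 for degrees 0…2.
(1 + z)² has coefficients 1,2,1,0,0,0,0 for degrees 0…6.
Multiplying by (1 + z + z² + z³) gives running coefficients 1,3,4,4,3,1,0 for degrees 0…6.
Multiplying by (1 - 2z)² gives running coefficients 1,-1,-4,0,3,5,8 for degrees 0…6.
Finally multiplying by (1 + z + z²), the product of all factors after the first has coefficients 1,0,-4,-5,-1,8,16 for degrees 0…6.
[z⁶] = 1·16 − 4·8 + 4·(-1) = -20.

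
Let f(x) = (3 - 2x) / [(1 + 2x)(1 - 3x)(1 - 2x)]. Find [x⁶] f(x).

2985

Partial fractions give a closed form: a_n = (4/5)·(-2)^n + (21/5)·3^n + (-2)·2^n.
At n = 6: a_6 = 2985.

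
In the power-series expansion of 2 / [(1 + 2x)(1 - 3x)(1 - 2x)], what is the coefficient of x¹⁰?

210938

Partial fractions give a closed form: a_n = (2/5)·(-2)^n + (18/5)·3^n + (-2)·2^n.
At n = 10: a_10 = 210938.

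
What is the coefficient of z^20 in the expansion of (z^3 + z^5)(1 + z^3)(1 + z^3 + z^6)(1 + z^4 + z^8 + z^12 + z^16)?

(z^3 + z^5) has coefficients 0,0,0,1,0,1 for degrees 0…5.
(1 + z^3) has coefficients 1,0,0,1,0,0,0,0,0,0,0,0,0,0,0,0,0,0,0,0,0 for degrees 0…20.
Multiplying by (1 + z^3 + z^6) gives running coefficients 1,0,0,2,0,0,2,0,0,1,0,0,0,0,0,0,0,0,0,0,0 for degrees 0…20.
Finally multiplying by (1 + z^4 + z^8 + z^12 + z^16), the product of all factors after the first has coefficients 1,0,0,2,1,0,2,2,1,1,2,2,1,1,2,2,1,1,2,2,0 for degrees 0…20.
[z^20] = 1·1 + 1·2 = 3.

3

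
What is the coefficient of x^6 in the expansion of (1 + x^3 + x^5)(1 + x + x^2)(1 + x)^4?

(1 + x^3 + x^5) has coefficients 1,0,0,1,0,1 for degrees 0…5.
(1 + x + x^2) has coefficients 1,1,1,0,0,0,0 for degrees 0…6.
Finally multiplying by (1 + x)^4, the product of all factors after the first has coefficients 1,5,11,14,11,5,1 for degrees 0…6.
[x^6] = 1·1 + 1·14 + 1·5 = 20.

20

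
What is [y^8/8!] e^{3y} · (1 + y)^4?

784161

The EGF product rule gives c_8 = Σ_{k_1+k_2=8} C(8; k_1,k_2) · ∏ g_i(k_i), where e^{3y} gives (3)^k; (1+y)^4 gives the falling factorial (4)_k.
g_1(k) for k = 0…8: 1, 3, 9, 27, 81, 243, 729, 2187, 6561.
g_2(k) for k = 0…8: 1, 4, 12, 24, 24, 0, 0, 0, 0.
c_8 = Σ_k C(8,k)·g_1(k)·g_2(8−k) = 70·81·24 + 56·243·24 + 28·729·12 + 8·2187·4 + 1·6561·1 = 136080 + 326592 + 244944 + 69984 + 6561 = 784161.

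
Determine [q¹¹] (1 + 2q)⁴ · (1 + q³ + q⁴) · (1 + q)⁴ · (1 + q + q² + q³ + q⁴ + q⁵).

(1 + 2q)⁴ has coefficients 1,8,24,32,16 for degrees 0…4.
(1 + q³ + q⁴) has coefficients 1,0,0,1,1,0,0,0,0,0,0,0 for degrees 0…11.
Multiplying by (1 + q)⁴ gives running coefficients 1,4,6,5,6,10,10,5,1,0,0,0 for degrees 0…11.
Finally multiplying by (1 + q + q² + q³ + q⁴ + q⁵), the product of all factors after the first has coefficients 1,5,11,16,22,32,41,42,37,32,26,16 for degrees 0…11.
[q¹¹] = 1·16 + 8·26 + 24·32 + 32·37 + 16·42 = 2848.

2848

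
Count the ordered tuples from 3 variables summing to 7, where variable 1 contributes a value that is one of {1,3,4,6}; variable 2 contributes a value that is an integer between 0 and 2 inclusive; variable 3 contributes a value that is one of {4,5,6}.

The generating function for the choices is (x + x^3 + x^4 + x^6)·(1 + x + x^2)·(x^4 + x^5 + x^6); the count is [x^7].
(x + x^3 + x^4 + x^6) has coefficients 0,1,0,1,1,0,1 for degrees 0…6.
(1 + x + x^2) has coefficients 1,1,1,0,0,0,0,0 for degrees 0…7.
Finally multiplying by (x^4 + x^5 + x^6), the product of all factors after the first has coefficients 0,0,0,0,1,2,3,2 for degrees 0…7.
[x^7] = 1·3 + 1·1 + 1·0 + 1·0 = 4.

4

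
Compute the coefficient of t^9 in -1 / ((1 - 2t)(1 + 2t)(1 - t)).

-341

The denominator gives the recurrence a_n = a_(n−1) + 4a_(n−2) − 4a_(n−3) for n ≥ 3; the numerator fixes a_0 = -1, a_1 = -1, a_2 = -5.
Iterating: -1, -1, -5, -5, -21, -21, -85, -85, -341, -341, so a_9 = -341.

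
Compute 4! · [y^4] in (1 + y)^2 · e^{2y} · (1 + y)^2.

648

The EGF product rule gives c_4 = Σ_{k_1+k_2+k_3=4} C(4; k_1,k_2,k_3) · ∏ g_i(k_i), where (1+y)^2 gives the falling factorial (2)_k; e^{2y} gives (2)^k; (1+y)^2 gives the falling factorial (2)_k.
g_1(k) for k = 0…4: 1, 2, 2, 0, 0.
g_2(k) for k = 0…4: 1, 2, 4, 8, 16.
g_3(k) for k = 0…4: 1, 2, 2, 0, 0.
First combine the last two factors: h(k) = Σ_j C(k,j)·g_2(j)·g_3(k−j) for k = 0…4: 1, 4, 14, 44, 128.
c_4 = Σ_k C(4,k)·g_1(k)·h(4−k) = 1·1·128 + 4·2·44 + 6·2·14 = 128 + 352 + 168 = 648.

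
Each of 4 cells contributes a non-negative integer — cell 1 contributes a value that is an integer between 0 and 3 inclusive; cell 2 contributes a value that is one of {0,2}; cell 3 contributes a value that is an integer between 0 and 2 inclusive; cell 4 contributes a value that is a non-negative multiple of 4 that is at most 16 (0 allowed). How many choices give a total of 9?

6

The generating function for the choices is (1 + t + t^2 + t^3)·(1 + t^2)·(1 + t + t^2)·(1 + t^4 + t^8 + t^12 + t^16); the count is [t^9].
(1 + t + t^2 + t^3) has coefficients 1,1,1,1 for degrees 0…3.
(1 + t^2) has coefficients 1,0,1,0,0,0,0,0,0,0 for degrees 0…9.
Multiplying by (1 + t + t^2) gives running coefficients 1,1,2,1,1,0,0,0,0,0 for degrees 0…9.
Finally multiplying by (1 + t^4 + t^8 + t^12 + t^16), the product of all factors after the first has coefficients 1,1,2,1,2,1,2,1,2,1 for degrees 0…9.
[t^9] = 1·1 + 1·2 + 1·1 + 1·2 = 6.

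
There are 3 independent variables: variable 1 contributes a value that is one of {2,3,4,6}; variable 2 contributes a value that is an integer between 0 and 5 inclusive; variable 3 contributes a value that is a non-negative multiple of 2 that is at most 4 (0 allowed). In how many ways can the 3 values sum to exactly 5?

5

The generating function for the choices is (t² + t³ + t⁴ + t⁶)·(1 + t + t² + t³ + t⁴ + t⁵)·(1 + t² + t⁴); the count is [t⁵].
(t² + t³ + t⁴ + t⁶) has coefficients 0,0,1,1,1,0 for degrees 0…5.
(1 + t + t² + t³ + t⁴ + t⁵) has coefficients 1,1,1,1,1,1 for degrees 0…5.
Finally multiplying by (1 + t² + t⁴), the product of all factors after the first has coefficients 1,1,2,2,3,3 for degrees 0…5.
[t⁵] = 1·2 + 1·2 + 1·1 = 5.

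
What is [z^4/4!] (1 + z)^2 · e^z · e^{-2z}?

5

The EGF product rule gives c_4 = Σ_{k_1+k_2+k_3=4} C(4; k_1,k_2,k_3) · ∏ g_i(k_i), where (1+z)^2 gives the falling factorial (2)_k; e^z gives (1)^k; e^{-2z} gives (-2)^k.
g_1(k) for k = 0…4: 1, 2, 2, 0, 0.
g_2(k) for k = 0…4: 1, 1, 1, 1, 1.
g_3(k) for k = 0…4: 1, -2, 4, -8, 16.
First combine the last two factors: h(k) = Σ_j C(k,j)·g_2(j)·g_3(k−j) for k = 0…4: 1, -1, 1, -1, 1.
c_4 = Σ_k C(4,k)·g_1(k)·h(4−k) = 1·1·1 + 4·2·(-1) + 6·2·1 = 1 − 8 + 12 = 5.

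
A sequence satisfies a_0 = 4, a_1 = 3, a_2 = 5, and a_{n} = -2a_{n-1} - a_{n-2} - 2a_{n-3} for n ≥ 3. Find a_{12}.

The ordinary generating function has denominator 1 + 2t + t^2 + 2t^3.
Iterating the recurrence: a_0,…,a_{12} = 4, 3, 5, -21, 31, -51, 113, -237, 463, -915, 1841, -3693, 7375.

7375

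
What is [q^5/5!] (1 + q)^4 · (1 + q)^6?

30240

The EGF product rule gives c_5 = Σ_{k_1+k_2=5} C(5; k_1,k_2) · ∏ g_i(k_i), where (1+q)^4 gives the falling factorial (4)_k; (1+q)^6 gives the falling factorial (6)_k.
g_1(k) for k = 0…5: 1, 4, 12, 24, 24, 0.
g_2(k) for k = 0…5: 1, 6, 30, 120, 360, 720.
c_5 = Σ_k C(5,k)·g_1(k)·g_2(5−k) = 1·1·720 + 5·4·360 + 10·12·120 + 10·24·30 + 5·24·6 = 720 + 7200 + 14400 + 7200 + 720 = 30240.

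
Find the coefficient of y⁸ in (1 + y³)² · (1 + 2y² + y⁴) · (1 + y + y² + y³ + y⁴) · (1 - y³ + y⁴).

7

(1 + y³)² has coefficients 1,0,0,2,0,0,1 for degrees 0…6.
(1 + 2y² + y⁴) has coefficients 1,0,2,0,1,0,0,0,0 for degrees 0…8.
Multiplying by (1 + y + y² + y³ + y⁴) gives running coefficients 1,1,3,3,4,3,3,1,1 for degrees 0…8.
Finally multiplying by (1 - y³ + y⁴), the product of all factors after the first has coefficients 1,1,3,2,4,1,3,0,2 for degrees 0…8.
[y⁸] = 1·2 + 2·1 + 1·3 = 7.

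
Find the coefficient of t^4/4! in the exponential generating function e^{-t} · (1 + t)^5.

-19

The EGF product rule gives c_4 = Σ_{k_1+k_2=4} C(4; k_1,k_2) · ∏ g_i(k_i), where e^{-t} gives (-1)^k; (1+t)^5 gives the falling factorial (5)_k.
g_1(k) for k = 0…4: 1, -1, 1, -1, 1.
g_2(k) for k = 0…4: 1, 5, 20, 60, 120.
c_4 = Σ_k C(4,k)·g_1(k)·g_2(4−k) = 1·1·120 + 4·(-1)·60 + 6·1·20 + 4·(-1)·5 + 1·1·1 = 120 − 240 + 120 − 20 + 1 = -19.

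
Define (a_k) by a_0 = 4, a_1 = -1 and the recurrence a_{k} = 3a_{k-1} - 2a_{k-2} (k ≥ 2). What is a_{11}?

-10231

The ordinary generating function has denominator 1 - 3y + 2y^2.
Iterating the recurrence: a_0,…,a_{11} = 4, -1, -11, -31, -71, -151, -311, -631, -1271, -2551, -5111, -10231.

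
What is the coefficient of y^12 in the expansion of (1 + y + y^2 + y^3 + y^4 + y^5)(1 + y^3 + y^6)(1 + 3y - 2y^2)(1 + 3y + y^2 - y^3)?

(1 + y + y^2 + y^3 + y^4 + y^5) has coefficients 1,1,1,1,1,1 for degrees 0…5.
(1 + y^3 + y^6) has coefficients 1,0,0,1,0,0,1,0,0,0,0,0,0 for degrees 0…12.
Multiplying by (1 + 3y - 2y^2) gives running coefficients 1,3,-2,1,3,-2,1,3,-2,0,0,0,0 for degrees 0…12.
Finally multiplying by (1 + 3y + y^2 - y^3), the product of all factors after the first has coefficients 1,6,8,-3,1,10,-3,1,10,-4,-5,2,0 for degrees 0…12.
[y^12] = 1·0 + 1·2 + 1·(-5) + 1·(-4) + 1·10 + 1·1 = 4.

4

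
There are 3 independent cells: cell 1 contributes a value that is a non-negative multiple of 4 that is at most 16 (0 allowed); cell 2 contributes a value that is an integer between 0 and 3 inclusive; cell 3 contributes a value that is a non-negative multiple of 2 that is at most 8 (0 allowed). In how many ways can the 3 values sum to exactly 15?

5

The generating function for the choices is (1 + t^4 + t^8 + t^12 + t^16)·(1 + t + t^2 + t^3)·(1 + t^2 + t^4 + t^6 + t^8); the count is [t^15].
(1 + t^4 + t^8 + t^12 + t^16) has coefficients 1,0,0,0,1,0,0,0,1,0,0,0,1,0,0,0 for degrees 0…15.
(1 + t + t^2 + t^3) has coefficients 1,1,1,1,0,0,0,0,0,0,0,0,0,0,0,0 for degrees 0…15.
Finally multiplying by (1 + t^2 + t^4 + t^6 + t^8), the product of all factors after the first has coefficients 1,1,2,2,2,2,2,2,2,2,1,1,0,0,0,0 for degrees 0…15.
[t^15] = 1·0 + 1·1 + 1·2 + 1·2 = 5.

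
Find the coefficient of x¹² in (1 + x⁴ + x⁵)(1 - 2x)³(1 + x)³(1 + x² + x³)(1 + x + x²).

-18

(1 + x⁴ + x⁵) has coefficients 1,0,0,0,1,1 for degrees 0…5.
(1 - 2x)³ has coefficients 1,-6,12,-8,0,0,0,0,0,0,0,0,0 for degrees 0…12.
Multiplying by (1 + x)³ gives running coefficients 1,-3,-3,11,6,-12,-8,0,0,0,0,0,0 for degrees 0…12.
Multiplying by (1 + x² + x³) gives running coefficients 1,-3,-2,9,0,-4,9,-6,-20,-8,0,0,0 for degrees 0…12.
Finally multiplying by (1 + x + x²), the product of all factors after the first has coefficients 1,-2,-4,4,7,5,5,-1,-17,-34,-28,-8,0 for degrees 0…12.
[x¹²] = 1·0 + 1·(-17) + 1·(-1) = -18.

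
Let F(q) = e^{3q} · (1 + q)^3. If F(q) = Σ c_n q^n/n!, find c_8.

263169

The EGF product rule gives c_8 = Σ_{k_1+k_2=8} C(8; k_1,k_2) · ∏ g_i(k_i), where e^{3q} gives (3)^k; (1+q)^3 gives the falling factorial (3)_k.
g_1(k) for k = 0…8: 1, 3, 9, 27, 81, 243, 729, 2187, 6561.
g_2(k) for k = 0…8: 1, 3, 6, 6, 0, 0, 0, 0, 0.
c_8 = Σ_k C(8,k)·g_1(k)·g_2(8−k) = 56·243·6 + 28·729·6 + 8·2187·3 + 1·6561·1 = 81648 + 122472 + 52488 + 6561 = 263169.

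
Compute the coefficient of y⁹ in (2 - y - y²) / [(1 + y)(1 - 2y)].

The denominator gives the recurrence a_n = a_(n−1) + 2a_(n−2) for n ≥ 3; the numerator fixes a_0 = 2, a_1 = 1, a_2 = 4.
Iterating: 2, 1, 4, 6, 14, 26, 54, 106, 214, 426, so a_9 = 426.

426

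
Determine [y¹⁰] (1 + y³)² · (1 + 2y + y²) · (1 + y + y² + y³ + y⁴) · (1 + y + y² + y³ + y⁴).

41

(1 + y³)² has coefficients 1,0,0,2,0,0,1 for degrees 0…6.
(1 + 2y + y²) has coefficients 1,2,1,0,0,0,0,0,0,0,0 for degrees 0…10.
Multiplying by (1 + y + y² + y³ + y⁴) gives running coefficients 1,3,4,4,4,3,1,0,0,0,0 for degrees 0…10.
Finally multiplying by (1 + y + y² + y³ + y⁴), the product of all factors after the first has coefficients 1,4,8,12,16,18,16,12,8,4,1 for degrees 0…10.
[y¹⁰] = 1·1 + 2·12 + 1·16 = 41.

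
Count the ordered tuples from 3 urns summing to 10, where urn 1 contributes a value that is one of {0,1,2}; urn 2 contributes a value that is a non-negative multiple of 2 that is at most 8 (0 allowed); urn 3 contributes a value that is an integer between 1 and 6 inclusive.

9

The generating function for the choices is (1 + z + z^2)·(1 + z^2 + z^4 + z^6 + z^8)·(z + z^2 + z^3 + z^4 + z^5 + z^6); the count is [z^10].
(1 + z + z^2) has coefficients 1,1,1 for degrees 0…2.
(1 + z^2 + z^4 + z^6 + z^8) has coefficients 1,0,1,0,1,0,1,0,1,0,0 for degrees 0…10.
Finally multiplying by (z + z^2 + z^3 + z^4 + z^5 + z^6), the product of all factors after the first has coefficients 0,1,1,2,2,3,3,3,3,3,3 for degrees 0…10.
[z^10] = 1·3 + 1·3 + 1·3 = 9.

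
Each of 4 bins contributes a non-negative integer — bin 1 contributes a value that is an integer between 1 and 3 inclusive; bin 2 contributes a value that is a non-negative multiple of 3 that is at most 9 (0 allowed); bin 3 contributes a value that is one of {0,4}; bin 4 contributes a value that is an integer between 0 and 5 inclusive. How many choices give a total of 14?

10

The generating function for the choices is (q + q^2 + q^3)·(1 + q^3 + q^6 + q^9)·(1 + q^4)·(1 + q + q^2 + q^3 + q^4 + q^5); the count is [q^14].
(q + q^2 + q^3) has coefficients 0,1,1,1 for degrees 0…3.
(1 + q^3 + q^6 + q^9) has coefficients 1,0,0,1,0,0,1,0,0,1,0,0,0,0,0 for degrees 0…14.
Multiplying by (1 + q^4) gives running coefficients 1,0,0,1,1,0,1,1,0,1,1,0,0,1,0 for degrees 0…14.
Finally multiplying by (1 + q + q^2 + q^3 + q^4 + q^5), the product of all factors after the first has coefficients 1,1,1,2,3,3,3,4,4,4,4,4,3,3,3 for degrees 0…14.
[q^14] = 1·3 + 1·3 + 1·4 = 10.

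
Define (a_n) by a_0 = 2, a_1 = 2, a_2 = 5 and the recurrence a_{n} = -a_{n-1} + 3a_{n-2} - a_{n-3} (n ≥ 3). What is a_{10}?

2093

The ordinary generating function has denominator 1 + z - 3z^2 + z^3.
Iterating the recurrence: a_0,…,a_{10} = 2, 2, 5, -1, 14, -22, 65, -145, 362, -862, 2093.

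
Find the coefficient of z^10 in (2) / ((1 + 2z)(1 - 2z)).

Partial fractions give a closed form: a_n = (1)·(-2)^n + (1)·2^n.
At n = 10: a_10 = 2048.

2048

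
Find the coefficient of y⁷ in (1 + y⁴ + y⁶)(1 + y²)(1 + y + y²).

(1 + y⁴ + y⁶) has coefficients 1,0,0,0,1,0,1 for degrees 0…6.
(1 + y²) has coefficients 1,0,1,0,0,0,0,0 for degrees 0…7.
Finally multiplying by (1 + y + y²), the product of all factors after the first has coefficients 1,1,2,1,1,0,0,0 for degrees 0…7.
[y⁷] = 1·0 + 1·1 + 1·1 = 2.

2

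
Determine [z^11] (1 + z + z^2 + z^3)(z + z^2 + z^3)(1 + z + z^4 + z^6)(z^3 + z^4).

(1 + z + z^2 + z^3) has coefficients 1,1,1,1 for degrees 0…3.
(z + z^2 + z^3) has coefficients 0,1,1,1,0,0,0,0,0,0,0,0 for degrees 0…11.
Multiplying by (1 + z + z^4 + z^6) gives running coefficients 0,1,2,2,1,1,1,2,1,1,0,0 for degrees 0…11.
Finally multiplying by (z^3 + z^4), the product of all factors after the first has coefficients 0,0,0,0,1,3,4,3,2,2,3,3 for degrees 0…11.
[z^11] = 1·3 + 1·3 + 1·2 + 1·2 = 10.

10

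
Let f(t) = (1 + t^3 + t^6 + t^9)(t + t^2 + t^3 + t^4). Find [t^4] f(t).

(1 + t^3 + t^6 + t^9) has coefficients 1,0,0,1,0 for degrees 0…4.
(t + t^2 + t^3 + t^4) has coefficients 0,1,1,1,1 for degrees 0…4.
[t^4] = 1·1 + 1·1 = 2.

2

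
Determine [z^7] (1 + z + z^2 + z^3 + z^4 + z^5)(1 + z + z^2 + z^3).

(1 + z + z^2 + z^3 + z^4 + z^5) has coefficients 1,1,1,1,1,1 for degrees 0…5.
(1 + z + z^2 + z^3) has coefficients 1,1,1,1,0,0,0,0 for degrees 0…7.
[z^7] = 1·0 + 1·0 + 1·0 + 1·0 + 1·1 + 1·1 = 2.

2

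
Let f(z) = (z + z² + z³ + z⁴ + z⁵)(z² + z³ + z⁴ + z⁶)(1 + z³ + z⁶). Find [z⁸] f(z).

6

(z + z² + z³ + z⁴ + z⁵) has coefficients 0,1,1,1,1,1 for degrees 0…5.
(z² + z³ + z⁴ + z⁶) has coefficients 0,0,1,1,1,0,1,0,0 for degrees 0…8.
Finally multiplying by (1 + z³ + z⁶), the product of all factors after the first has coefficients 0,0,1,1,1,1,2,1,1 for degrees 0…8.
[z⁸] = 1·1 + 1·2 + 1·1 + 1·1 + 1·1 = 6.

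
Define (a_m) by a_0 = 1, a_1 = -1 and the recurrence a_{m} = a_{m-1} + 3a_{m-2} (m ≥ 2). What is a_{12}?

1889

The ordinary generating function has denominator 1 - x - 3x^2.
Iterating the recurrence: a_0,…,a_{12} = 1, -1, 2, -1, 5, 2, 17, 23, 74, 143, 365, 794, 1889.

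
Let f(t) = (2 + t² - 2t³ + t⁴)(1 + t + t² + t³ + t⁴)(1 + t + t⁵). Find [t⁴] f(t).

(2 + t² - 2t³ + t⁴) has coefficients 2,0,1,-2,1 for degrees 0…4.
(1 + t + t² + t³ + t⁴) has coefficients 1,1,1,1,1 for degrees 0…4.
Finally multiplying by (1 + t + t⁵), the product of all factors after the first has coefficients 1,2,2,2,2 for degrees 0…4.
[t⁴] = 2·2 + 1·2 − 2·2 + 1·1 = 3.

3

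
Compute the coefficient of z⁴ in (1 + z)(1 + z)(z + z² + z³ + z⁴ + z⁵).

(1 + z) has coefficients 1,1 for degrees 0…1.
(1 + z) has coefficients 1,1,0,0,0 for degrees 0…4.
Finally multiplying by (z + z² + z³ + z⁴ + z⁵), the product of all factors after the first has coefficients 0,1,2,2,2 for degrees 0…4.
[z⁴] = 1·2 + 1·2 = 4.

4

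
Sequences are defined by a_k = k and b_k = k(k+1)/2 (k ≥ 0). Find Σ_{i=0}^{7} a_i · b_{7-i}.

The convolution is the x^7 coefficient of A(x)B(x).
Σ = 0·28 + 1·21 + 2·15 + 3·10 + 4·6 + 5·3 + 6·1 + 7·0 = 126.

126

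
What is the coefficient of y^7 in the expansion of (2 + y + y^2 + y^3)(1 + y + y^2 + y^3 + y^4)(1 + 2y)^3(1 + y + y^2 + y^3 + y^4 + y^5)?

568

(2 + y + y^2 + y^3) has coefficients 2,1,1,1 for degrees 0…3.
(1 + y + y^2 + y^3 + y^4) has coefficients 1,1,1,1,1,0,0,0 for degrees 0…7.
Multiplying by (1 + 2y)^3 gives running coefficients 1,7,19,27,27,26,20,8 for degrees 0…7.
Finally multiplying by (1 + y + y^2 + y^3 + y^4 + y^5), the product of all factors after the first has coefficients 1,8,27,54,81,107,126,127 for degrees 0…7.
[y^7] = 2·127 + 1·126 + 1·107 + 1·81 = 568.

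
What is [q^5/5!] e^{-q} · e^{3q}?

32

The EGF product rule gives c_5 = Σ_{k_1+k_2=5} C(5; k_1,k_2) · ∏ g_i(k_i), where e^{-q} gives (-1)^k; e^{3q} gives (3)^k.
g_1(k) for k = 0…5: 1, -1, 1, -1, 1, -1.
g_2(k) for k = 0…5: 1, 3, 9, 27, 81, 243.
c_5 = Σ_k C(5,k)·g_1(k)·g_2(5−k) = 1·1·243 + 5·(-1)·81 + 10·1·27 + 10·(-1)·9 + 5·1·3 + 1·(-1)·1 = 243 − 405 + 270 − 90 + 15 − 1 = 32.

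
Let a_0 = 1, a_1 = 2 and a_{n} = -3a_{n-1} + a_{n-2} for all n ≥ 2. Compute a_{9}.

The ordinary generating function has denominator 1 + 3x - x^2.
Iterating the recurrence: a_0,…,a_{9} = 1, 2, -5, 17, -56, 185, -611, 2018, -6665, 22013.

22013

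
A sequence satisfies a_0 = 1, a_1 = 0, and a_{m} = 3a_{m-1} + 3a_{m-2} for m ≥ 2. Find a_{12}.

The ordinary generating function has denominator 1 - 3z - 3z^2.
Iterating the recurrence: a_0,…,a_{12} = 1, 0, 3, 9, 36, 135, 513, 1944, 7371, 27945, 105948, 401679, 1522881.

1522881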